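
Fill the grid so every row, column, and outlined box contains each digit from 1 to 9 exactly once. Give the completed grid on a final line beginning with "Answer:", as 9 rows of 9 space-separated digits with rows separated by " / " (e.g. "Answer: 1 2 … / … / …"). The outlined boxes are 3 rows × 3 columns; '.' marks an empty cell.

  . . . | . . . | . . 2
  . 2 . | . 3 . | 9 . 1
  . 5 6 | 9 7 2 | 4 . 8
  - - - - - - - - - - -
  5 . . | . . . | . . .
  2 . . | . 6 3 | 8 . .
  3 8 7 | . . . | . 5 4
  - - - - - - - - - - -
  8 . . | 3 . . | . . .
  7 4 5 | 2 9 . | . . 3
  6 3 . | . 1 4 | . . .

Step 1. [r6c7∈{1,2,6}] across row 6, 6 lands solely at r6c7. So r6c7=6.
Step 2. [r2c8∈{6,7}] row 2 places 7 nowhere but r2c8, so r2c8=7.
Step 3. [r5c4∈{1,4,5,7}] across row 5, 5 lands solely at r5c4, so r5c4=5.
Step 4. [r7c9∈{5,6,7,9}] 6 has one home in col 9: r7c9. So r7c9=6.
Step 5. [r1c3∈{1,3,4,8,9}] col 3 places 3 nowhere but r1c3, so r1c3=3.
Step 6. [r2c6∈{5,6,8}] 5 has one home in row 2: r2c6. So r2c6=5.
Step 7. [r9c9∈{5,7,9}] 5 has one home in col 9: r9c9. So r9c9=5.
Step 8. [r6c4∈{1}] only 1 remains possible at r6c4 ⇒ r6c4=1.
Step 9. [r8c7∈{1}] r8c7's peers cover all but 1 ⇒ r8c7=1.
Step 10. [r5c3∈{1,4,9}] in row 5, 4 fits only at r5c3 ⇒ r5c3=4.
Step 11. [r2c4∈{4,6,8}] 6 has one home in row 2: r2c4. So r2c4=6.
Step 12. [r5c9∈{7,9}] across row 5, 7 lands solely at r5c9, so r5c9=7.
Step 13. [r4c9∈{9}] nothing but 9 survives at r4c9. So r4c9=9.
Step 14. [r4c3∈{1}] r4c3 has the single candidate 1, so r4c3=1.
Step 15. [r1c1∈{1,4,9}] col 1 places 9 nowhere but r1c1, so r1c1=9.
Step 16. [r7c6∈{7}] r7c6's peers cover all but 7. So r7c6=7.
Step 17. [r7c7∈{2}] r7c7's peers cover all but 2. So r7c7=2.
Step 18. [r4c6∈{8}] r4c6's peers cover all but 8. So r4c6=8.
Step 19. [r7c3∈{9}] r7c3 has the single candidate 9 ⇒ r7c3=9.
Step 20. [r1c5∈{4,8}] r1c5 is the only open cell in col 5 admitting 8. So r1c5=8.
Step 21. [r4c8∈{2,3}] across col 8, 2 lands solely at r4c8, so r4c8=2.
Step 22. [r8c8∈{8}] r8c8's peers cover all but 8 ⇒ r8c8=8.
Step 23. [r7c2∈{1}] only 1 remains possible at r7c2. So r7c2=1.
Step 24. [r4c4∈{4,7}] 7 has one home in row 4: r4c4 ⇒ r4c4=7.
Step 25. [r2c1∈{4}] nothing but 4 survives at r2c1, so r2c1=4.
Step 26. [r6c6∈{9}] r6c6 is down to just 9 ⇒ r6c6=9.
Step 27. [r4c2∈{6}] r4c2's peers cover all but 6. So r4c2=6.
Step 28. [r5c2∈{9}] nothing but 9 survives at r5c2 ⇒ r5c2=9.
Step 29. [r3c8∈{3}] r3c8's peers cover all but 3 ⇒ r3c8=3.
Step 30. [r9c3∈{2}] nothing but 2 survives at r9c3, so r9c3=2.
Step 31. [r7c8∈{4}] only 4 remains possible at r7c8. So r7c8=4.
Step 32. [r9c4∈{8}] r9c4's peers cover all but 8, so r9c4=8.
Step 33. [r9c7∈{7}] nothing but 7 survives at r9c7 ⇒ r9c7=7.
Step 34. [r1c4∈{4}] nothing but 4 survives at r1c4 ⇒ r1c4=4.
Step 35. [r8c6∈{6}] r8c6 has the single candidate 6, so r8c6=6.
Step 36. [r1c8∈{6}] nothing but 6 survives at r1c8 ⇒ r1c8=6.
Step 37. [r5c8∈{1}] r5c8's peers cover all but 1 ⇒ r5c8=1.
Step 38. [r1c7∈{5}] only 5 remains possible at r1c7 ⇒ r1c7=5.
Step 39. [r9c8∈{9}] only 9 remains possible at r9c8 ⇒ r9c8=9.
Step 40. [r4c5∈{4}] r4c5's peers cover all but 4, so r4c5=4.
Step 41. [r1c6∈{1}] only 1 remains possible at r1c6, so r1c6=1.
Step 42. [r7c5∈{5}] nothing but 5 survives at r7c5. So r7c5=5.
Step 43. [r6c5∈{2}] r6c5's peers cover all but 2 ⇒ r6c5=2.
Step 44. [r4c7∈{3}] only 3 remains possible at r4c7, so r4c7=3.
Step 45. [r1c2∈{7}] nothing but 7 survives at r1c2 ⇒ r1c2=7.
Step 46. [r2c3∈{8}] nothing but 8 survives at r2c3 ⇒ r2c3=8.
Step 47. [r3c1∈{1}] only 1 remains possible at r3c1. So r3c1=1.

Answer: 9 7 3 4 8 1 5 6 2 / 4 2 8 6 3 5 9 7 1 / 1 5 6 9 7 2 4 3 8 / 5 6 1 7 4 8 3 2 9 / 2 9 4 5 6 3 8 1 7 / 3 8 7 1 2 9 6 5 4 / 8 1 9 3 5 7 2 4 6 / 7 4 5 2 9 6 1 8 3 / 6 3 2 8 1 4 7 9 5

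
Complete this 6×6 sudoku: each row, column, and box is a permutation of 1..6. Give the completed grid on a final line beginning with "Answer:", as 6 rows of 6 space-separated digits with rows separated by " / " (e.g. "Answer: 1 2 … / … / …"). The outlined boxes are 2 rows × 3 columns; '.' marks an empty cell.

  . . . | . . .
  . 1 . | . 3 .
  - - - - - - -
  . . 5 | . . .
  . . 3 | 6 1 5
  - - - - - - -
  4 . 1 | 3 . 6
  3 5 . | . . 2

Step 1. [r2c6∈{4}] only 4 remains possible at r2c6, so r2c6=4.
Step 2. [r4c1∈{2}] r4c1 has the single candidate 2. So r4c1=2.
Step 3. [r1c5∈{2,5,6}] col 5 places 6 nowhere but r1c5. So r1c5=6.
Step 4. [r4c2∈{4}] nothing but 4 survives at r4c2, so r4c2=4.
Step 5. [r3c5∈{2,4}] across col 5, 2 lands solely at r3c5, so r3c5=2.
Step 6. [r1c1∈{5}] nothing but 5 survives at r1c1 ⇒ r1c1=5.
Step 7. [r2c1∈{6}] r2c1 has the single candidate 6 ⇒ r2c1=6.
Step 8. [r2c3∈{2}] nothing but 2 survives at r2c3, so r2c3=2.
Step 9. [r6c4∈{1,4}] in row 6, 1 fits only at r6c4. So r6c4=1.
Step 10. [r3c1∈{1}] r3c1 has the single candidate 1. So r3c1=1.
Step 11. [r2c4∈{5}] only 5 remains possible at r2c4. So r2c4=5.
Step 12. [r1c3∈{4}] r1c3 has the single candidate 4 ⇒ r1c3=4.
Step 13. [r3c4∈{4}] r3c4's peers cover all but 4, so r3c4=4.
Step 14. [r3c2∈{6}] r3c2's peers cover all but 6. So r3c2=6.
Step 15. [r6c3∈{6}] r6c3 has the single candidate 6 ⇒ r6c3=6.
Step 16. [r1c2∈{3}] only 3 remains possible at r1c2, so r1c2=3.
Step 17. [r1c4∈{2}] only 2 remains possible at r1c4 ⇒ r1c4=2.
Step 18. [r3c6∈{3}] only 3 remains possible at r3c6 ⇒ r3c6=3.
Step 19. [r1c6∈{1}] r1c6 has the single candidate 1 ⇒ r1c6=1.
Step 20. [r5c5∈{5}] r5c5's peers cover all but 5 ⇒ r5c5=5.
Step 21. [r5c2∈{2}] r5c2 has the single candidate 2. So r5c2=2.
Step 22. [r6c5∈{4}] r6c5's peers cover all but 4 ⇒ r6c5=4.

Answer: 5 3 4 2 6 1 / 6 1 2 5 3 4 / 1 6 5 4 2 3 / 2 4 3 6 1 5 / 4 2 1 3 5 6 / 3 5 6 1 4 2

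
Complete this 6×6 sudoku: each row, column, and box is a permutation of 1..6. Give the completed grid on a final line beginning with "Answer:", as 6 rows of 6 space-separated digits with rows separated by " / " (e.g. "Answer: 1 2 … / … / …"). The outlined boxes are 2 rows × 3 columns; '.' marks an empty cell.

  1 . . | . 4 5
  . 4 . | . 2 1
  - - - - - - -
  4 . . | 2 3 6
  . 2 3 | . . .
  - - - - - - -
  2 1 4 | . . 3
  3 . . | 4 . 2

Step 1. [r3c2∈{5}] nothing but 5 survives at r3c2. So r3c2=5.
Step 2. [r6c2∈{6}] nothing but 6 survives at r6c2, so r6c2=6.
Step 3. [r5c5∈{5,6}] 6 has one home in col 5: r5c5 ⇒ r5c5=6.
Step 4. [r2c4∈{3,6}] row 2 places 3 nowhere but r2c4 ⇒ r2c4=3.
Step 5. [r2c1∈{5,6}] in col 1, 5 fits only at r2c1 ⇒ r2c1=5.
Step 6. [r5c4∈{5}] r5c4 is down to just 5. So r5c4=5.
Step 7. [r1c3∈{2,6}] 2 has one home in row 1: r1c3 ⇒ r1c3=2.
Step 8. [r4c4∈{1}] nothing but 1 survives at r4c4. So r4c4=1.
Step 9. [r1c4∈{6}] r1c4 is down to just 6 ⇒ r1c4=6.
Step 10. [r1c2∈{3}] only 3 remains possible at r1c2 ⇒ r1c2=3.
Step 11. [r2c3∈{6}] r2c3 is down to just 6, so r2c3=6.
Step 12. [r6c3∈{5}] nothing but 5 survives at r6c3, so r6c3=5.
Step 13. [r6c5∈{1}] r6c5 is down to just 1 ⇒ r6c5=1.
Step 14. [r4c6∈{4}] r4c6 has the single candidate 4, so r4c6=4.
Step 15. [r3c3∈{1}] nothing but 1 survives at r3c3. So r3c3=1.
Step 16. [r4c5∈{5}] r4c5 has the single candidate 5, so r4c5=5.
Step 17. [r4c1∈{6}] nothing but 6 survives at r4c1 ⇒ r4c1=6.

Answer: 1 3 2 6 4 5 / 5 4 6 3 2 1 / 4 5 1 2 3 6 / 6 2 3 1 5 4 / 2 1 4 5 6 3 / 3 6 5 4 1 2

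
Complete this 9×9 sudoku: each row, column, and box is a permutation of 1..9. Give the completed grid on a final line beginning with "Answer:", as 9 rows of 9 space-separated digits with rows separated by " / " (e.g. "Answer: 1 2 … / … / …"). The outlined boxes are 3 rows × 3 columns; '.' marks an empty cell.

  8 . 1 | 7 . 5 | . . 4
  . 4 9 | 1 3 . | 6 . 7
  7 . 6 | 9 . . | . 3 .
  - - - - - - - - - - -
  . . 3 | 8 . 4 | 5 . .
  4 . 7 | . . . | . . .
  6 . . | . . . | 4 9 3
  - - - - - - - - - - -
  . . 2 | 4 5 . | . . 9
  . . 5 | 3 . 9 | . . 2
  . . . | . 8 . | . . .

Step 1. [r8c1∈{1}] nothing but 1 survives at r8c1, so r8c1=1.
Step 2. [r1c8∈{2}] r1c8 has the single candidate 2 ⇒ r1c8=2.
Step 3. [r4c8∈{1,6,7}] across box 6, 7 lands solely at r4c8. So r4c8=7.
Step 4. [r5c7∈{1,2,8}] r5c7 is the only open cell in col 7 admitting 2 ⇒ r5c7=2.
Step 5. [r7c1∈{3}] r7c1 has the single candidate 3. So r7c1=3.
Step 6. [r1c5∈{6}] r1c5 is down to just 6. So r1c5=6.
Step 7. [r8c5∈{7}] nothing but 7 survives at r8c5. So r8c5=7.
Step 8. [r8c7∈{8}] r8c7 has the single candidate 8, so r8c7=8.
Step 9. [r7c2∈{6,7,8}] across row 7, 8 lands solely at r7c2, so r7c2=8.
Step 10. [r4c9∈{1,6}] in row 4, 6 fits only at r4c9, so r4c9=6.
Step 11. [r9c2∈{6,7,9}] across col 2, 7 lands solely at r9c2. So r9c2=7.
Step 12. [r2c1∈{2,5}] 5 has one home in col 1: r2c1 ⇒ r2c1=5.
Step 13. [r2c6∈{2,8}] 2 has one home in row 2: r2c6, so r2c6=2.
Step 14. [r9c8∈{1,4,5,6}] col 8 places 5 nowhere but r9c8, so r9c8=5.
Step 15. [r9c9∈{1}] r9c9 has the single candidate 1, so r9c9=1.
Step 16. [r4c1∈{2,9}] across col 1, 2 lands solely at r4c1, so r4c1=2.
Step 17. [r5c8∈{1,8}] col 8 places 1 nowhere but r5c8. So r5c8=1.
Step 18. [r9c6∈{6}] only 6 remains possible at r9c6. So r9c6=6.
Step 19. [r5c5∈{9}] r5c5 is down to just 9 ⇒ r5c5=9.
Step 20. [r4c5∈{1}] r4c5 has the single candidate 1. So r4c5=1.
Step 21. [r5c2∈{5}] r5c2's peers cover all but 5. So r5c2=5.
Step 22. [r7c8∈{6}] r7c8's peers cover all but 6 ⇒ r7c8=6.
Step 23. [r3c6∈{8}] r3c6's peers cover all but 8, so r3c6=8.
Step 24. [r6c4∈{2,5}] in row 6, 5 fits only at r6c4, so r6c4=5.
Step 25. [r6c2∈{1}] r6c2 is down to just 1, so r6c2=1.
Step 26. [r3c2∈{2}] nothing but 2 survives at r3c2, so r3c2=2.
Step 27. [r5c6∈{3}] r5c6's peers cover all but 3 ⇒ r5c6=3.
Step 28. [r5c4∈{6}] r5c4's peers cover all but 6, so r5c4=6.
Step 29. [r9c1∈{9}] r9c1's peers cover all but 9, so r9c1=9.
Step 30. [r6c5∈{2}] r6c5 is down to just 2 ⇒ r6c5=2.
Step 31. [r7c7∈{7}] r7c7 is down to just 7. So r7c7=7.
Step 32. [r5c9∈{8}] only 8 remains possible at r5c9 ⇒ r5c9=8.
Step 33. [r8c2∈{6}] r8c2 has the single candidate 6 ⇒ r8c2=6.
Step 34. [r4c2∈{9}] r4c2 has the single candidate 9. So r4c2=9.
Step 35. [r3c9∈{5}] nothing but 5 survives at r3c9, so r3c9=5.
Step 36. [r1c2∈{3}] nothing but 3 survives at r1c2. So r1c2=3.
Step 37. [r8c8∈{4}] r8c8's peers cover all but 4 ⇒ r8c8=4.
Step 38. [r1c7∈{9}] nothing but 9 survives at r1c7 ⇒ r1c7=9.
Step 39. [r9c3∈{4}] only 4 remains possible at r9c3. So r9c3=4.
Step 40. [r9c4∈{2}] only 2 remains possible at r9c4, so r9c4=2.
Step 41. [r3c7∈{1}] r3c7's peers cover all but 1. So r3c7=1.
Step 42. [r2c8∈{8}] only 8 remains possible at r2c8. So r2c8=8.
Step 43. [r7c6∈{1}] only 1 remains possible at r7c6. So r7c6=1.
Step 44. [r9c7∈{3}] nothing but 3 survives at r9c7. So r9c7=3.
Step 45. [r6c6∈{7}] nothing but 7 survives at r6c6. So r6c6=7.
Step 46. [r6c3∈{8}] r6c3's peers cover all but 8 ⇒ r6c3=8.
Step 47. [r3c5∈{4}] nothing but 4 survives at r3c5 ⇒ r3c5=4.

Answer: 8 3 1 7 6 5 9 2 4 / 5 4 9 1 3 2 6 8 7 / 7 2 6 9 4 8 1 3 5 / 2 9 3 8 1 4 5 7 6 / 4 5 7 6 9 3 2 1 8 / 6 1 8 5 2 7 4 9 3 / 3 8 2 4 5 1 7 6 9 / 1 6 5 3 7 9 8 4 2 / 9 7 4 2 8 6 3 5 1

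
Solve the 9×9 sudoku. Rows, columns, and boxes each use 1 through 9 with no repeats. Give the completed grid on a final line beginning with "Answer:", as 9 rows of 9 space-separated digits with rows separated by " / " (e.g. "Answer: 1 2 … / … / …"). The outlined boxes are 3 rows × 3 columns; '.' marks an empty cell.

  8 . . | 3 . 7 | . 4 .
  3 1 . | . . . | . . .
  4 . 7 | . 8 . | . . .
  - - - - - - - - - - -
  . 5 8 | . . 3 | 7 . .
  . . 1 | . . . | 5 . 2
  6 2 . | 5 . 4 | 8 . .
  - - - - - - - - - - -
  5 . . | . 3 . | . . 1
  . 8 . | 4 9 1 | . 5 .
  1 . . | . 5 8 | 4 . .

Step 1. [r4c1∈{9}] r4c1 is down to just 9. So r4c1=9.
Step 2. [r7c8∈{2,6,7,8,9}] 8 has one home in row 7: r7c8 ⇒ r7c8=8.
Step 3. [r8c1∈{2,7}] in col 1, 2 fits only at r8c1 ⇒ r8c1=2.
Step 4. [r6c3∈{3}] r6c3 is down to just 3 ⇒ r6c3=3.
Step 5. [r8c3∈{6}] only 6 remains possible at r8c3. So r8c3=6.
Step 6. [r9c3∈{9}] r9c3's peers cover all but 9 ⇒ r9c3=9.
Step 7. [r6c9∈{9}] only 9 remains possible at r6c9 ⇒ r6c9=9.
Step 8. [r7c7∈{2,6,9}] 9 has one home in row 7: r7c7 ⇒ r7c7=9.
Step 9. [r9c8∈{2,3,6,7}] r9c8 is the only open cell in box 9 admitting 2. So r9c8=2.
Step 10. [r9c9∈{3,6,7}] r9c9 is the only open cell in box 9 admitting 6 ⇒ r9c9=6.
Step 11. [r2c8∈{6,7,9}] 7 has one home in col 8: r2c8, so r2c8=7.
Step 12. [r3c8∈{1,3,6,9}] 9 has one home in col 8: r3c8. So r3c8=9.
Step 13. [r3c2∈{6}] only 6 remains possible at r3c2 ⇒ r3c2=6.
Step 14. [r1c9∈{5}] only 5 remains possible at r1c9 ⇒ r1c9=5.
Step 15. [r5c1∈{7}] nothing but 7 survives at r5c1. So r5c1=7.
Step 16. [r5c5∈{6}] nothing but 6 survives at r5c5, so r5c5=6.
Step 17. [r1c7∈{1,2,6}] in row 1, 6 fits only at r1c7. So r1c7=6.
Step 18. [r2c7∈{2}] only 2 remains possible at r2c7 ⇒ r2c7=2.
Step 19. [r1c5∈{1,2}] r1c5 is the only open cell in row 1 admitting 1 ⇒ r1c5=1.
Step 20. [r3c4∈{2}] only 2 remains possible at r3c4 ⇒ r3c4=2.
Step 21. [r9c4∈{7}] nothing but 7 survives at r9c4. So r9c4=7.
Step 22. [r3c9∈{3}] r3c9 has the single candidate 3 ⇒ r3c9=3.
Step 23. [r5c6∈{9}] nothing but 9 survives at r5c6, so r5c6=9.
Step 24. [r7c4∈{6}] r7c4 has the single candidate 6, so r7c4=6.
Step 25. [r3c6∈{5}] nothing but 5 survives at r3c6. So r3c6=5.
Step 26. [r4c8∈{1,6}] in row 4, 6 fits only at r4c8, so r4c8=6.
Step 27. [r7c3∈{4}] r7c3 is down to just 4 ⇒ r7c3=4.
Step 28. [r2c3∈{5}] r2c3's peers cover all but 5. So r2c3=5.
Step 29. [r1c2∈{9}] r1c2 has the single candidate 9, so r1c2=9.
Step 30. [r2c5∈{4}] r2c5's peers cover all but 4. So r2c5=4.
Step 31. [r2c4∈{9}] r2c4's peers cover all but 9, so r2c4=9.
Step 32. [r4c5∈{2}] nothing but 2 survives at r4c5, so r4c5=2.
Step 33. [r2c6∈{6}] r2c6 has the single candidate 6. So r2c6=6.
Step 34. [r4c4∈{1}] only 1 remains possible at r4c4 ⇒ r4c4=1.
Step 35. [r1c3∈{2}] nothing but 2 survives at r1c3. So r1c3=2.
Step 36. [r6c8∈{1}] r6c8 is down to just 1. So r6c8=1.
Step 37. [r6c5∈{7}] only 7 remains possible at r6c5. So r6c5=7.
Step 38. [r5c2∈{4}] only 4 remains possible at r5c2. So r5c2=4.
Step 39. [r2c9∈{8}] r2c9's peers cover all but 8, so r2c9=8.
Step 40. [r8c9∈{7}] r8c9 has the single candidate 7. So r8c9=7.
Step 41. [r4c9∈{4}] nothing but 4 survives at r4c9. So r4c9=4.
Step 42. [r9c2∈{3}] nothing but 3 survives at r9c2 ⇒ r9c2=3.
Step 43. [r3c7∈{1}] r3c7's peers cover all but 1. So r3c7=1.
Step 44. [r5c8∈{3}] nothing but 3 survives at r5c8 ⇒ r5c8=3.
Step 45. [r7c2∈{7}] r7c2 is down to just 7 ⇒ r7c2=7.
Step 46. [r8c7∈{3}] only 3 remains possible at r8c7. So r8c7=3.
Step 47. [r7c6∈{2}] r7c6's peers cover all but 2, so r7c6=2.
Step 48. [r5c4∈{8}] r5c4 is down to just 8, so r5c4=8.

Answer: 8 9 2 3 1 7 6 4 5 / 3 1 5 9 4 6 2 7 8 / 4 6 7 2 8 5 1 9 3 / 9 5 8 1 2 3 7 6 4 / 7 4 1 8 6 9 5 3 2 / 6 2 3 5 7 4 8 1 9 / 5 7 4 6 3 2 9 8 1 / 2 8 6 4 9 1 3 5 7 / 1 3 9 7 5 8 4 2 6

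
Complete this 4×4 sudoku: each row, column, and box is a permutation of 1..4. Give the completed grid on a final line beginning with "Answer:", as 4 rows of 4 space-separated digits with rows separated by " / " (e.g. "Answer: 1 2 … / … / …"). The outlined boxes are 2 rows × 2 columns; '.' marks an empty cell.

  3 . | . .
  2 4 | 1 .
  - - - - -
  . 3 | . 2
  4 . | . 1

Step 1. [r3c3∈{4}] only 4 remains possible at r3c3, so r3c3=4.
Step 2. [r1c3∈{2}] only 2 remains possible at r1c3 ⇒ r1c3=2.
Step 3. [r1c4∈{4}] r1c4's peers cover all but 4. So r1c4=4.
Step 4. [r3c1∈{1}] r3c1 has the single candidate 1 ⇒ r3c1=1.
Step 5. [r4c2∈{2}] r4c2's peers cover all but 2 ⇒ r4c2=2.
Step 6. [r1c2∈{1}] nothing but 1 survives at r1c2 ⇒ r1c2=1.
Step 7. [r4c3∈{3}] r4c3 has the single candidate 3. So r4c3=3.
Step 8. [r2c4∈{3}] only 3 remains possible at r2c4. So r2c4=3.

Answer: 3 1 2 4 / 2 4 1 3 / 1 3 4 2 / 4 2 3 1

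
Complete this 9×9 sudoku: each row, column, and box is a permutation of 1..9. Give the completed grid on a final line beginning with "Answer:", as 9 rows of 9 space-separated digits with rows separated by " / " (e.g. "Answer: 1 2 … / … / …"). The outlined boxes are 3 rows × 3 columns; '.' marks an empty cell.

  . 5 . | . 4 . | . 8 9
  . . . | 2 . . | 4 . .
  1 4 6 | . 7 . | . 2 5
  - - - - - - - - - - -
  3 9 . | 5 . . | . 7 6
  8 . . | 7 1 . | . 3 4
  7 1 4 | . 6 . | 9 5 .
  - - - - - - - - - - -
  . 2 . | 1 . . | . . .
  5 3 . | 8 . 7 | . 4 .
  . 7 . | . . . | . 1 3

Step 1. [r5c7∈{2}] r5c7's peers cover all but 2, so r5c7=2.
Step 2. [r3c6∈{3,8,9}] row 3 places 8 nowhere but r3c6 ⇒ r3c6=8.
Step 3. [r2c1∈{9}] nothing but 9 survives at r2c1. So r2c1=9.
Step 4. [r9c4∈{4,6,9}] col 4 places 4 nowhere but r9c4 ⇒ r9c4=4.
Step 5. [r1c4∈{3,6}] col 4 places 6 nowhere but r1c4 ⇒ r1c4=6.
Step 6. [r6c6∈{2,3}] in row 6, 2 fits only at r6c6 ⇒ r6c6=2.
Step 7. [r7c8∈{6,9}] r7c8 is the only open cell in col 8 admitting 9. So r7c8=9.
Step 8. [r7c3∈{8}] r7c3's peers cover all but 8, so r7c3=8.
Step 9. [r9c7∈{5,6,8}] 8 has one home in row 9: r9c7. So r9c7=8.
Step 10. [r7c7∈{5,6,7}] col 7 places 5 nowhere but r7c7, so r7c7=5.
Step 11. [r1c7∈{1,3,7}] in col 7, 7 fits only at r1c7. So r1c7=7.
Step 12. [r9c3∈{9}] only 9 remains possible at r9c3. So r9c3=9.
Step 13. [r7c5∈{3}] only 3 remains possible at r7c5, so r7c5=3.
Step 14. [r9c5∈{2,5}] r9c5 is the only open cell in row 9 admitting 2. So r9c5=2.
Step 15. [r9c1∈{6}] nothing but 6 survives at r9c1 ⇒ r9c1=6.
Step 16. [r1c6∈{1,3}] in row 1, 1 fits only at r1c6, so r1c6=1.
Step 17. [r2c6∈{3,5}] across col 6, 3 lands solely at r2c6. So r2c6=3.
Step 18. [r4c3∈{2}] only 2 remains possible at r4c3. So r4c3=2.
Step 19. [r8c5∈{9}] nothing but 9 survives at r8c5, so r8c5=9.
Step 20. [r4c6∈{4}] r4c6's peers cover all but 4, so r4c6=4.
Step 21. [r5c3∈{5}] r5c3 is down to just 5, so r5c3=5.
Step 22. [r6c4∈{3}] only 3 remains possible at r6c4, so r6c4=3.
Step 23. [r7c6∈{6}] r7c6's peers cover all but 6. So r7c6=6.
Step 24. [r4c5∈{8}] r4c5 has the single candidate 8. So r4c5=8.
Step 25. [r7c9∈{7}] r7c9's peers cover all but 7 ⇒ r7c9=7.
Step 26. [r5c2∈{6}] r5c2's peers cover all but 6. So r5c2=6.
Step 27. [r2c3∈{7}] r2c3 is down to just 7, so r2c3=7.
Step 28. [r9c6∈{5}] nothing but 5 survives at r9c6 ⇒ r9c6=5.
Step 29. [r1c3∈{3}] r1c3 has the single candidate 3 ⇒ r1c3=3.
Step 30. [r2c2∈{8}] nothing but 8 survives at r2c2. So r2c2=8.
Step 31. [r8c7∈{6}] r8c7 has the single candidate 6, so r8c7=6.
Step 32. [r3c7∈{3}] only 3 remains possible at r3c7 ⇒ r3c7=3.
Step 33. [r3c4∈{9}] only 9 remains possible at r3c4, so r3c4=9.
Step 34. [r8c3∈{1}] r8c3's peers cover all but 1, so r8c3=1.
Step 35. [r8c9∈{2}] only 2 remains possible at r8c9. So r8c9=2.
Step 36. [r2c8∈{6}] nothing but 6 survives at r2c8. So r2c8=6.
Step 37. [r2c5∈{5}] only 5 remains possible at r2c5. So r2c5=5.
Step 38. [r2c9∈{1}] only 1 remains possible at r2c9, so r2c9=1.
Step 39. [r5c6∈{9}] r5c6 is down to just 9 ⇒ r5c6=9.
Step 40. [r7c1∈{4}] r7c1 has the single candidate 4, so r7c1=4.
Step 41. [r1c1∈{2}] only 2 remains possible at r1c1. So r1c1=2.
Step 42. [r6c9∈{8}] nothing but 8 survives at r6c9. So r6c9=8.
Step 43. [r4c7∈{1}] nothing but 1 survives at r4c7, so r4c7=1.

Answer: 2 5 3 6 4 1 7 8 9 / 9 8 7 2 5 3 4 6 1 / 1 4 6 9 7 8 3 2 5 / 3 9 2 5 8 4 1 7 6 / 8 6 5 7 1 9 2 3 4 / 7 1 4 3 6 2 9 5 8 / 4 2 8 1 3 6 5 9 7 / 5 3 1 8 9 7 6 4 2 / 6 7 9 4 2 5 8 1 3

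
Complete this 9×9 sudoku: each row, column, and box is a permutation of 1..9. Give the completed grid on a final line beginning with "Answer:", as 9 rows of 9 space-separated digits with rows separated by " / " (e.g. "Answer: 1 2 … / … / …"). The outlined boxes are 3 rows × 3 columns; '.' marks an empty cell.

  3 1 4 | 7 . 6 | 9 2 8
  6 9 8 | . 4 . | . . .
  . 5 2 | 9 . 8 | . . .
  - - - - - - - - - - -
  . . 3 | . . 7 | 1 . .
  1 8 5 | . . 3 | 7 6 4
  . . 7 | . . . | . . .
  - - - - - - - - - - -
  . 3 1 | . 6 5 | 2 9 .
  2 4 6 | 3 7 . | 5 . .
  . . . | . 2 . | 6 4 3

Step 1. [r6c6∈{1,2,4,9}] in col 6, 4 fits only at r6c6. So r6c6=4.
Step 2. [r6c7∈{3,8}] col 7 places 8 nowhere but r6c7. So r6c7=8.
Step 3. [r4c8∈{5}] r4c8 has the single candidate 5, so r4c8=5.
Step 4. [r3c1∈{7}] r3c1 is down to just 7. So r3c1=7.
Step 5. [r8c9∈{1}] r8c9 has the single candidate 1, so r8c9=1.
Step 6. [r6c1∈{9}] r6c1 has the single candidate 9 ⇒ r6c1=9.
Step 7. [r6c9∈{2}] nothing but 2 survives at r6c9. So r6c9=2.
Step 8. [r2c8∈{1,3,7}] r2c8 is the only open cell in col 8 admitting 7 ⇒ r2c8=7.
Step 9. [r3c5∈{1,3}] 3 has one home in col 5: r3c5. So r3c5=3.
Step 10. [r7c1∈{8}] r7c1 is down to just 8. So r7c1=8.
Step 11. [r4c2∈{2,6}] r4c2 is the only open cell in col 2 admitting 2, so r4c2=2.
Step 12. [r2c6∈{1,2}] across col 6, 2 lands solely at r2c6 ⇒ r2c6=2.
Step 13. [r2c4∈{1,5}] 1 has one home in row 2: r2c4, so r2c4=1.
Step 14. [r4c4∈{6,8}] r4c4 is the only open cell in row 4 admitting 6. So r4c4=6.
Step 15. [r1c5∈{5}] r1c5 is down to just 5, so r1c5=5.
Step 16. [r4c9∈{9}] nothing but 9 survives at r4c9, so r4c9=9.
Step 17. [r9c3∈{9}] r9c3's peers cover all but 9. So r9c3=9.
Step 18. [r7c4∈{4}] nothing but 4 survives at r7c4 ⇒ r7c4=4.
Step 19. [r8c8∈{8}] only 8 remains possible at r8c8, so r8c8=8.
Step 20. [r6c2∈{6}] nothing but 6 survives at r6c2, so r6c2=6.
Step 21. [r6c8∈{3}] r6c8's peers cover all but 3, so r6c8=3.
Step 22. [r3c9∈{6}] r3c9 has the single candidate 6. So r3c9=6.
Step 23. [r9c1∈{5}] only 5 remains possible at r9c1 ⇒ r9c1=5.
Step 24. [r9c6∈{1}] r9c6 is down to just 1, so r9c6=1.
Step 25. [r5c5∈{9}] nothing but 9 survives at r5c5 ⇒ r5c5=9.
Step 26. [r6c5∈{1}] nothing but 1 survives at r6c5, so r6c5=1.
Step 27. [r2c9∈{5}] r2c9 has the single candidate 5 ⇒ r2c9=5.
Step 28. [r3c7∈{4}] r3c7 has the single candidate 4 ⇒ r3c7=4.
Step 29. [r5c4∈{2}] only 2 remains possible at r5c4, so r5c4=2.
Step 30. [r4c5∈{8}] r4c5 is down to just 8, so r4c5=8.
Step 31. [r3c8∈{1}] r3c8 is down to just 1 ⇒ r3c8=1.
Step 32. [r2c7∈{3}] r2c7's peers cover all but 3 ⇒ r2c7=3.
Step 33. [r6c4∈{5}] nothing but 5 survives at r6c4. So r6c4=5.
Step 34. [r9c2∈{7}] nothing but 7 survives at r9c2, so r9c2=7.
Step 35. [r9c4∈{8}] r9c4 is down to just 8. So r9c4=8.
Step 36. [r8c6∈{9}] nothing but 9 survives at r8c6, so r8c6=9.
Step 37. [r7c9∈{7}] r7c9 is down to just 7, so r7c9=7.
Step 38. [r4c1∈{4}] nothing but 4 survives at r4c1. So r4c1=4.

Answer: 3 1 4 7 5 6 9 2 8 / 6 9 8 1 4 2 3 7 5 / 7 5 2 9 3 8 4 1 6 / 4 2 3 6 8 7 1 5 9 / 1 8 5 2 9 3 7 6 4 / 9 6 7 5 1 4 8 3 2 / 8 3 1 4 6 5 2 9 7 / 2 4 6 3 7 9 5 8 1 / 5 7 9 8 2 1 6 4 3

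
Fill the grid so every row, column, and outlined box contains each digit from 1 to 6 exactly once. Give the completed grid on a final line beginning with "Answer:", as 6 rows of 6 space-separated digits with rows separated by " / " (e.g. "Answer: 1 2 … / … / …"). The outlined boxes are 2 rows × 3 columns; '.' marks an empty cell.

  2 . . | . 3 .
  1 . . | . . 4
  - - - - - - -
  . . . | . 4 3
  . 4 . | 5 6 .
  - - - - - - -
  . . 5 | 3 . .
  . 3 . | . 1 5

Step 1. [r5c5∈{2}] r5c5's peers cover all but 2, so r5c5=2.
Step 2. [r3c2∈{1,2,5,6}] col 2 places 2 nowhere but r3c2 ⇒ r3c2=2.
Step 3. [r5c6∈{6}] r5c6 is down to just 6. So r5c6=6.
Step 4. [r3c4∈{1}] r3c4 has the single candidate 1. So r3c4=1.
Step 5. [r3c3∈{6}] only 6 remains possible at r3c3, so r3c3=6.
Step 6. [r5c1∈{4}] r5c1 is down to just 4 ⇒ r5c1=4.
Step 7. [r1c4∈{6}] r1c4's peers cover all but 6, so r1c4=6.
Step 8. [r4c1∈{3}] r4c1 has the single candidate 3. So r4c1=3.
Step 9. [r2c5∈{5}] nothing but 5 survives at r2c5. So r2c5=5.
Step 10. [r1c3∈{4}] r1c3 has the single candidate 4, so r1c3=4.
Step 11. [r5c2∈{1}] r5c2's peers cover all but 1 ⇒ r5c2=1.
Step 12. [r6c1∈{6}] only 6 remains possible at r6c1. So r6c1=6.
Step 13. [r6c4∈{4}] r6c4 is down to just 4, so r6c4=4.
Step 14. [r2c4∈{2}] r2c4's peers cover all but 2, so r2c4=2.
Step 15. [r3c1∈{5}] r3c1's peers cover all but 5. So r3c1=5.
Step 16. [r6c3∈{2}] r6c3 has the single candidate 2. So r6c3=2.
Step 17. [r4c6∈{2}] r4c6's peers cover all but 2 ⇒ r4c6=2.
Step 18. [r1c6∈{1}] r1c6 is down to just 1. So r1c6=1.
Step 19. [r2c3∈{3}] r2c3 has the single candidate 3. So r2c3=3.
Step 20. [r2c2∈{6}] only 6 remains possible at r2c2 ⇒ r2c2=6.
Step 21. [r4c3∈{1}] nothing but 1 survives at r4c3, so r4c3=1.
Step 22. [r1c2∈{5}] r1c2 is down to just 5 ⇒ r1c2=5.

Answer: 2 5 4 6 3 1 / 1 6 3 2 5 4 / 5 2 6 1 4 3 / 3 4 1 5 6 2 / 4 1 5 3 2 6 / 6 3 2 4 1 5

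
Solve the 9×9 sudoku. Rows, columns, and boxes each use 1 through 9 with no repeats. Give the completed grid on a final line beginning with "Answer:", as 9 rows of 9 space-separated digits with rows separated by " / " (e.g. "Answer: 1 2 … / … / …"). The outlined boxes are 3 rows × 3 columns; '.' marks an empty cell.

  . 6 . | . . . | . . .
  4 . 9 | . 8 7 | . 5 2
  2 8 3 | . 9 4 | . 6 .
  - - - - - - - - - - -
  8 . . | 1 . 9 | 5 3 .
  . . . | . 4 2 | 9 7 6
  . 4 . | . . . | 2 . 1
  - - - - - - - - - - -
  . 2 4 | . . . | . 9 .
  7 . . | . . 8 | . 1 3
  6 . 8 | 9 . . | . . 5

Step 1. [r3c4∈{5}] r3c4's peers cover all but 5. So r3c4=5.
Step 2. [r1c3∈{1,5,7}] in box 1, 7 fits only at r1c3, so r1c3=7.
Step 3. [r8c3∈{5}] only 5 remains possible at r8c3, so r8c3=5.
Step 4. [r5c2∈{1,3,5}] in col 2, 5 fits only at r5c2, so r5c2=5.
Step 5. [r6c3∈{6}] nothing but 6 survives at r6c3. So r6c3=6.
Step 6. [r7c6∈{1,3,5,6}] r7c6 is the only open cell in col 6 admitting 6 ⇒ r7c6=6.
Step 7. [r9c2∈{1,3}] col 2 places 3 nowhere but r9c2, so r9c2=3.
Step 8. [r7c5∈{1,3,5,7}] r7c5 is the only open cell in row 7 admitting 5 ⇒ r7c5=5.
Step 9. [r7c4∈{3,7}] row 7 places 3 nowhere but r7c4. So r7c4=3.
Step 10. [r9c5∈{1,2,7}] box 8 places 7 nowhere but r9c5 ⇒ r9c5=7.
Step 11. [r1c5∈{1,2,3}] r1c5 is the only open cell in col 5 admitting 1, so r1c5=1.
Step 12. [r9c7∈{4}] nothing but 4 survives at r9c7. So r9c7=4.
Step 13. [r3c9∈{7}] r3c9 has the single candidate 7, so r3c9=7.
Step 14. [r1c6∈{3}] only 3 remains possible at r1c6 ⇒ r1c6=3.
Step 15. [r1c7∈{8}] r1c7 is down to just 8. So r1c7=8.
Step 16. [r5c1∈{1,3}] row 5 places 3 nowhere but r5c1 ⇒ r5c1=3.
Step 17. [r1c4∈{2}] r1c4's peers cover all but 2 ⇒ r1c4=2.
Step 18. [r6c4∈{7,8}] row 6 places 7 nowhere but r6c4, so r6c4=7.
Step 19. [r2c7∈{1,3}] r2c7 is the only open cell in row 2 admitting 3 ⇒ r2c7=3.
Step 20. [r1c8∈{4}] nothing but 4 survives at r1c8, so r1c8=4.
Step 21. [r7c9∈{8}] nothing but 8 survives at r7c9. So r7c9=8.
Step 22. [r4c5∈{6}] nothing but 6 survives at r4c5 ⇒ r4c5=6.
Step 23. [r4c2∈{7}] r4c2 is down to just 7 ⇒ r4c2=7.
Step 24. [r7c1∈{1}] nothing but 1 survives at r7c1. So r7c1=1.
Step 25. [r9c6∈{1}] only 1 remains possible at r9c6. So r9c6=1.
Step 26. [r1c9∈{9}] r1c9 is down to just 9. So r1c9=9.
Step 27. [r9c8∈{2}] r9c8's peers cover all but 2 ⇒ r9c8=2.
Step 28. [r8c5∈{2}] r8c5's peers cover all but 2 ⇒ r8c5=2.
Step 29. [r3c7∈{1}] nothing but 1 survives at r3c7. So r3c7=1.
Step 30. [r2c2∈{1}] nothing but 1 survives at r2c2, so r2c2=1.
Step 31. [r6c5∈{3}] r6c5 is down to just 3 ⇒ r6c5=3.
Step 32. [r5c4∈{8}] r5c4 has the single candidate 8 ⇒ r5c4=8.
Step 33. [r6c6∈{5}] only 5 remains possible at r6c6. So r6c6=5.
Step 34. [r4c3∈{2}] r4c3's peers cover all but 2 ⇒ r4c3=2.
Step 35. [r8c7∈{6}] only 6 remains possible at r8c7 ⇒ r8c7=6.
Step 36. [r5c3∈{1}] r5c3's peers cover all but 1 ⇒ r5c3=1.
Step 37. [r8c2∈{9}] r8c2's peers cover all but 9. So r8c2=9.
Step 38. [r2c4∈{6}] nothing but 6 survives at r2c4, so r2c4=6.
Step 39. [r8c4∈{4}] r8c4's peers cover all but 4, so r8c4=4.
Step 40. [r6c1∈{9}] r6c1 is down to just 9. So r6c1=9.
Step 41. [r1c1∈{5}] r1c1 has the single candidate 5. So r1c1=5.
Step 42. [r6c8∈{8}] only 8 remains possible at r6c8 ⇒ r6c8=8.
Step 43. [r7c7∈{7}] only 7 remains possible at r7c7, so r7c7=7.
Step 44. [r4c9∈{4}] r4c9 is down to just 4, so r4c9=4.

Answer: 5 6 7 2 1 3 8 4 9 / 4 1 9 6 8 7 3 5 2 / 2 8 3 5 9 4 1 6 7 / 8 7 2 1 6 9 5 3 4 / 3 5 1 8 4 2 9 7 6 / 9 4 6 7 3 5 2 8 1 / 1 2 4 3 5 6 7 9 8 / 7 9 5 4 2 8 6 1 3 / 6 3 8 9 7 1 4 2 5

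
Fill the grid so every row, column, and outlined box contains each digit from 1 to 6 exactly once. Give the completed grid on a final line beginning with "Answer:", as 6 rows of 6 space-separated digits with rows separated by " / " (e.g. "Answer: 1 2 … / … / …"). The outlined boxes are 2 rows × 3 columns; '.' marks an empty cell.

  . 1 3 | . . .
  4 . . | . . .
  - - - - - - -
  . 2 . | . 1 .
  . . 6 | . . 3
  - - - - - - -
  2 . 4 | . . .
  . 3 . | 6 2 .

Step 1. [r3c3∈{5}] nothing but 5 survives at r3c3. So r3c3=5.
Step 2. [r1c1∈{5,6}] r1c1 is the only open cell in col 1 admitting 6. So r1c1=6.
Step 3. [r4c4∈{2,4,5}] across row 4, 2 lands solely at r4c4 ⇒ r4c4=2.
Step 4. [r4c5∈{4,5}] row 4 places 5 nowhere but r4c5 ⇒ r4c5=5.
Step 5. [r6c6∈{1,4,5}] row 6 places 4 nowhere but r6c6 ⇒ r6c6=4.
Step 6. [r2c2∈{5}] only 5 remains possible at r2c2, so r2c2=5.
Step 7. [r2c5∈{3,6}] r2c5 is the only open cell in col 5 admitting 6, so r2c5=6.
Step 8. [r2c4∈{1,3}] row 2 places 3 nowhere but r2c4. So r2c4=3.
Step 9. [r2c6∈{1,2}] across row 2, 1 lands solely at r2c6. So r2c6=1.
Step 10. [r5c6∈{5}] nothing but 5 survives at r5c6. So r5c6=5.
Step 11. [r1c5∈{4}] r1c5 has the single candidate 4. So r1c5=4.
Step 12. [r6c3∈{1}] r6c3 is down to just 1, so r6c3=1.
Step 13. [r1c4∈{5}] only 5 remains possible at r1c4 ⇒ r1c4=5.
Step 14. [r6c1∈{5}] only 5 remains possible at r6c1. So r6c1=5.
Step 15. [r3c4∈{4}] r3c4 has the single candidate 4. So r3c4=4.
Step 16. [r5c2∈{6}] r5c2 has the single candidate 6 ⇒ r5c2=6.
Step 17. [r4c2∈{4}] r4c2's peers cover all but 4, so r4c2=4.
Step 18. [r2c3∈{2}] nothing but 2 survives at r2c3, so r2c3=2.
Step 19. [r5c4∈{1}] nothing but 1 survives at r5c4 ⇒ r5c4=1.
Step 20. [r1c6∈{2}] nothing but 2 survives at r1c6, so r1c6=2.
Step 21. [r3c6∈{6}] only 6 remains possible at r3c6, so r3c6=6.
Step 22. [r4c1∈{1}] r4c1 has the single candidate 1. So r4c1=1.
Step 23. [r5c5∈{3}] only 3 remains possible at r5c5. So r5c5=3.
Step 24. [r3c1∈{3}] nothing but 3 survives at r3c1. So r3c1=3.

Answer: 6 1 3 5 4 2 / 4 5 2 3 6 1 / 3 2 5 4 1 6 / 1 4 6 2 5 3 / 2 6 4 1 3 5 / 5 3 1 6 2 4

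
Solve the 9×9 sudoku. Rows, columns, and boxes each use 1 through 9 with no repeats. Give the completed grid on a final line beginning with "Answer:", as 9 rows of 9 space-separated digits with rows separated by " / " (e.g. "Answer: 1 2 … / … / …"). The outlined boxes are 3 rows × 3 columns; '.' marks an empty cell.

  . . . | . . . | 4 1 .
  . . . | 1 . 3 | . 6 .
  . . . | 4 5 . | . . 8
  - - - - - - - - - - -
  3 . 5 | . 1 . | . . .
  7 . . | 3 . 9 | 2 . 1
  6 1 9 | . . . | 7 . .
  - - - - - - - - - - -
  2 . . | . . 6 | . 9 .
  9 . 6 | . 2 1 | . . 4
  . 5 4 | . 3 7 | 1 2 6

Step 1. [r4c2∈{2,4,8}] box 4 places 2 nowhere but r4c2, so r4c2=2.
Step 2. [r6c6∈{2,4,5,8}] across col 6, 5 lands solely at r6c6 ⇒ r6c6=5.
Step 3. [r5c3∈{8}] r5c3 is down to just 8. So r5c3=8.
Step 4. [r9c1∈{8}] r9c1 has the single candidate 8 ⇒ r9c1=8.
Step 5. [r3c2∈{3,6,7,9}] 6 has one home in row 3: r3c2, so r3c2=6.
Step 6. [r3c7∈{3,9}] row 3 places 9 nowhere but r3c7, so r3c7=9.
Step 7. [r2c7∈{5}] nothing but 5 survives at r2c7 ⇒ r2c7=5.
Step 8. [r4c6∈{4,8}] across col 6, 4 lands solely at r4c6 ⇒ r4c6=4.
Step 9. [r6c5∈{8}] r6c5 has the single candidate 8 ⇒ r6c5=8.
Step 10. [r7c9∈{3,5,7}] r7c9 is the only open cell in col 9 admitting 5. So r7c9=5.
Step 11. [r8c8∈{3,7,8}] box 9 places 7 nowhere but r8c8. So r8c8=7.
Step 12. [r3c3∈{1,2,3,7}] 7 has one home in row 3: r3c3. So r3c3=7.
Step 13. [r8c2∈{3}] r8c2's peers cover all but 3. So r8c2=3.
Step 14. [r2c2∈{4,8,9}] r2c2 is the only open cell in row 2 admitting 8 ⇒ r2c2=8.
Step 15. [r2c5∈{7,9}] across row 2, 9 lands solely at r2c5. So r2c5=9.
Step 16. [r1c5∈{6,7}] in col 5, 7 fits only at r1c5 ⇒ r1c5=7.
Step 17. [r8c7∈{8}] nothing but 8 survives at r8c7. So r8c7=8.
Step 18. [r1c4∈{2,6,8}] r1c4 is the only open cell in row 1 admitting 6. So r1c4=6.
Step 19. [r2c3∈{2}] r2c3 has the single candidate 2 ⇒ r2c3=2.
Step 20. [r1c9∈{2,3}] r1c9 is the only open cell in col 9 admitting 2 ⇒ r1c9=2.
Step 21. [r6c8∈{3,4}] in row 6, 4 fits only at r6c8, so r6c8=4.
Step 22. [r2c9∈{7}] r2c9 has the single candidate 7 ⇒ r2c9=7.
Step 23. [r4c8∈{8}] only 8 remains possible at r4c8. So r4c8=8.
Step 24. [r1c3∈{3}] nothing but 3 survives at r1c3, so r1c3=3.
Step 25. [r2c1∈{4}] r2c1 has the single candidate 4 ⇒ r2c1=4.
Step 26. [r1c2∈{9}] r1c2 is down to just 9. So r1c2=9.
Step 27. [r3c6∈{2}] r3c6 has the single candidate 2. So r3c6=2.
Step 28. [r4c7∈{6}] r4c7 has the single candidate 6. So r4c7=6.
Step 29. [r4c9∈{9}] nothing but 9 survives at r4c9 ⇒ r4c9=9.
Step 30. [r1c1∈{5}] nothing but 5 survives at r1c1, so r1c1=5.
Step 31. [r5c5∈{6}] only 6 remains possible at r5c5 ⇒ r5c5=6.
Step 32. [r6c4∈{2}] nothing but 2 survives at r6c4 ⇒ r6c4=2.
Step 33. [r3c8∈{3}] nothing but 3 survives at r3c8 ⇒ r3c8=3.
Step 34. [r8c4∈{5}] r8c4's peers cover all but 5, so r8c4=5.
Step 35. [r3c1∈{1}] only 1 remains possible at r3c1, so r3c1=1.
Step 36. [r7c4∈{8}] r7c4's peers cover all but 8 ⇒ r7c4=8.
Step 37. [r7c2∈{7}] r7c2 has the single candidate 7. So r7c2=7.
Step 38. [r6c9∈{3}] only 3 remains possible at r6c9 ⇒ r6c9=3.
Step 39. [r4c4∈{7}] r4c4 has the single candidate 7, so r4c4=7.
Step 40. [r1c6∈{8}] r1c6's peers cover all but 8 ⇒ r1c6=8.
Step 41. [r5c8∈{5}] r5c8 has the single candidate 5. So r5c8=5.
Step 42. [r7c3∈{1}] r7c3's peers cover all but 1. So r7c3=1.
Step 43. [r7c7∈{3}] only 3 remains possible at r7c7, so r7c7=3.
Step 44. [r5c2∈{4}] nothing but 4 survives at r5c2 ⇒ r5c2=4.
Step 45. [r7c5∈{4}] r7c5's peers cover all but 4. So r7c5=4.
Step 46. [r9c4∈{9}] r9c4 has the single candidate 9, so r9c4=9.

Answer: 5 9 3 6 7 8 4 1 2 / 4 8 2 1 9 3 5 6 7 / 1 6 7 4 5 2 9 3 8 / 3 2 5 7 1 4 6 8 9 / 7 4 8 3 6 9 2 5 1 / 6 1 9 2 8 5 7 4 3 / 2 7 1 8 4 6 3 9 5 / 9 3 6 5 2 1 8 7 4 / 8 5 4 9 3 7 1 2 6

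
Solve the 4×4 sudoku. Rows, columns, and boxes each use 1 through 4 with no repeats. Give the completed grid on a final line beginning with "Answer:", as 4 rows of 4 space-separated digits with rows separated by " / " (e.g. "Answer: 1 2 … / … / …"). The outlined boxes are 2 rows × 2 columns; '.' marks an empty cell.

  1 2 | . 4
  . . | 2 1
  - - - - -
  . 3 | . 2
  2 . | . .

Step 1. [r3c1∈{4}] nothing but 4 survives at r3c1, so r3c1=4.
Step 2. [r4c3∈{1,3,4}] row 4 places 4 nowhere but r4c3. So r4c3=4.
Step 3. [r4c2∈{1}] nothing but 1 survives at r4c2. So r4c2=1.
Step 4. [r2c1∈{3}] r2c1's peers cover all but 3 ⇒ r2c1=3.
Step 5. [r1c3∈{3}] only 3 remains possible at r1c3, so r1c3=3.
Step 6. [r4c4∈{3}] r4c4's peers cover all but 3 ⇒ r4c4=3.
Step 7. [r3c3∈{1}] r3c3 has the single candidate 1, so r3c3=1.
Step 8. [r2c2∈{4}] r2c2 has the single candidate 4 ⇒ r2c2=4.

Answer: 1 2 3 4 / 3 4 2 1 / 4 3 1 2 / 2 1 4 3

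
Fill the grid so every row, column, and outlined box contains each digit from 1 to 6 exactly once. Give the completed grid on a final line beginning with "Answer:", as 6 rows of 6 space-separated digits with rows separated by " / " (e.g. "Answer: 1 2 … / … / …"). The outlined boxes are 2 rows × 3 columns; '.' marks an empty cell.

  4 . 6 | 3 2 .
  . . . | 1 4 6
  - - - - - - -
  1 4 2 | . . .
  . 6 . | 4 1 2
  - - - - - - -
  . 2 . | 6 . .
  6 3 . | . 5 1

Step 1. [r2c2∈{5}] r2c2 has the single candidate 5, so r2c2=5.
Step 2. [r5c1∈{5}] r5c1 is down to just 5. So r5c1=5.
Step 3. [r4c1∈{3}] r4c1's peers cover all but 3, so r4c1=3.
Step 4. [r5c5∈{3}] nothing but 3 survives at r5c5 ⇒ r5c5=3.
Step 5. [r3c4∈{5}] r3c4 is down to just 5, so r3c4=5.
Step 6. [r5c6∈{4}] only 4 remains possible at r5c6. So r5c6=4.
Step 7. [r6c3∈{4}] only 4 remains possible at r6c3. So r6c3=4.
Step 8. [r1c2∈{1}] nothing but 1 survives at r1c2 ⇒ r1c2=1.
Step 9. [r4c3∈{5}] only 5 remains possible at r4c3 ⇒ r4c3=5.
Step 10. [r5c3∈{1}] r5c3 has the single candidate 1. So r5c3=1.
Step 11. [r1c6∈{5}] r1c6 is down to just 5 ⇒ r1c6=5.
Step 12. [r3c5∈{6}] r3c5 is down to just 6, so r3c5=6.
Step 13. [r2c1∈{2}] nothing but 2 survives at r2c1 ⇒ r2c1=2.
Step 14. [r6c4∈{2}] r6c4 is down to just 2 ⇒ r6c4=2.
Step 15. [r3c6∈{3}] r3c6 has the single candidate 3, so r3c6=3.
Step 16. [r2c3∈{3}] r2c3's peers cover all but 3. So r2c3=3.

Answer: 4 1 6 3 2 5 / 2 5 3 1 4 6 / 1 4 2 5 6 3 / 3 6 5 4 1 2 / 5 2 1 6 3 4 / 6 3 4 2 5 1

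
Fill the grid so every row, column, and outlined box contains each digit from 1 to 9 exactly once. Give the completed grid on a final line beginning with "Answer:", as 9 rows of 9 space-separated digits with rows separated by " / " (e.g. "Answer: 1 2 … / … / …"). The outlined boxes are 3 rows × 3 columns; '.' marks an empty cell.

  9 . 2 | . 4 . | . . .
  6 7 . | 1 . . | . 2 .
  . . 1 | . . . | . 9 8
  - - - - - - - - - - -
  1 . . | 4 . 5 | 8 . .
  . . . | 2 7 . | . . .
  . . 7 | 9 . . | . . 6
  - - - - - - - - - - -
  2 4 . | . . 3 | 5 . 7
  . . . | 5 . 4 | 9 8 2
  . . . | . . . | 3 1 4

Step 1. [r7c5∈{1,6,8,9}] 1 has one home in row 7: r7c5 ⇒ r7c5=1.
Step 2. [r8c5∈{6}] r8c5 is down to just 6 ⇒ r8c5=6.
Step 3. [r4c5∈{3}] r4c5 has the single candidate 3. So r4c5=3.
Step 4. [r7c3∈{6,8,9}] row 7 places 9 nowhere but r7c3, so r7c3=9.
Step 5. [r6c5∈{8}] r6c5's peers cover all but 8. So r6c5=8.
Step 6. [r5c6∈{1,6}] across box 5, 6 lands solely at r5c6. So r5c6=6.
Step 7. [r8c3∈{3}] r8c3's peers cover all but 3 ⇒ r8c3=3.
Step 8. [r2c9∈{3,5}] in row 2, 3 fits only at r2c9, so r2c9=3.
Step 9. [r2c7∈{4}] nothing but 4 survives at r2c7, so r2c7=4.
Step 10. [r5c3∈{4,5,8}] col 3 places 4 nowhere but r5c3 ⇒ r5c3=4.
Step 11. [r7c4∈{8}] r7c4 has the single candidate 8, so r7c4=8.
Step 12. [r9c4∈{7}] r9c4 has the single candidate 7 ⇒ r9c4=7.
Step 13. [r4c2∈{2,6,9}] r4c2 is the only open cell in row 4 admitting 2, so r4c2=2.
Step 14. [r5c2∈{3,5,8,9}] r5c2 is the only open cell in col 2 admitting 9, so r5c2=9.
Step 15. [r5c7∈{1}] nothing but 1 survives at r5c7, so r5c7=1.
Step 16. [r5c9∈{5}] only 5 remains possible at r5c9, so r5c9=5.
Step 17. [r9c2∈{5,6,8}] r9c2 is the only open cell in col 2 admitting 6. So r9c2=6.
Step 18. [r1c2∈{3,5,8}] col 2 places 8 nowhere but r1c2. So r1c2=8.
Step 19. [r2c3∈{5}] r2c3 is down to just 5. So r2c3=5.
Step 20. [r3c2∈{3}] r3c2 is down to just 3. So r3c2=3.
Step 21. [r1c6∈{7}] r1c6 has the single candidate 7 ⇒ r1c6=7.
Step 22. [r1c7∈{6}] r1c7 has the single candidate 6, so r1c7=6.
Step 23. [r2c5∈{9}] r2c5 has the single candidate 9 ⇒ r2c5=9.
Step 24. [r3c6∈{2}] only 2 remains possible at r3c6. So r3c6=2.
Step 25. [r5c8∈{3}] r5c8 is down to just 3. So r5c8=3.
Step 26. [r9c1∈{5,8}] across row 9, 5 lands solely at r9c1. So r9c1=5.
Step 27. [r6c8∈{4}] only 4 remains possible at r6c8. So r6c8=4.
Step 28. [r9c5∈{2}] only 2 remains possible at r9c5 ⇒ r9c5=2.
Step 29. [r6c7∈{2}] r6c7 is down to just 2. So r6c7=2.
Step 30. [r2c6∈{8}] nothing but 8 survives at r2c6, so r2c6=8.
Step 31. [r6c6∈{1}] r6c6 is down to just 1 ⇒ r6c6=1.
Step 32. [r1c9∈{1}] r1c9 is down to just 1. So r1c9=1.
Step 33. [r4c8∈{7}] r4c8 is down to just 7 ⇒ r4c8=7.
Step 34. [r8c1∈{7}] only 7 remains possible at r8c1, so r8c1=7.
Step 35. [r6c1∈{3}] r6c1's peers cover all but 3. So r6c1=3.
Step 36. [r7c8∈{6}] r7c8 has the single candidate 6 ⇒ r7c8=6.
Step 37. [r9c6∈{9}] nothing but 9 survives at r9c6, so r9c6=9.
Step 38. [r3c1∈{4}] r3c1 has the single candidate 4 ⇒ r3c1=4.
Step 39. [r4c9∈{9}] nothing but 9 survives at r4c9. So r4c9=9.
Step 40. [r5c1∈{8}] nothing but 8 survives at r5c1, so r5c1=8.
Step 41. [r8c2∈{1}] r8c2 has the single candidate 1. So r8c2=1.
Step 42. [r9c3∈{8}] r9c3 is down to just 8. So r9c3=8.
Step 43. [r1c4∈{3}] r1c4 has the single candidate 3. So r1c4=3.
Step 44. [r4c3∈{6}] only 6 remains possible at r4c3, so r4c3=6.
Step 45. [r3c7∈{7}] only 7 remains possible at r3c7, so r3c7=7.
Step 46. [r1c8∈{5}] nothing but 5 survives at r1c8 ⇒ r1c8=5.
Step 47. [r3c5∈{5}] r3c5's peers cover all but 5 ⇒ r3c5=5.
Step 48. [r3c4∈{6}] r3c4 is down to just 6 ⇒ r3c4=6.
Step 49. [r6c2∈{5}] only 5 remains possible at r6c2. So r6c2=5.

Answer: 9 8 2 3 4 7 6 5 1 / 6 7 5 1 9 8 4 2 3 / 4 3 1 6 5 2 7 9 8 / 1 2 6 4 3 5 8 7 9 / 8 9 4 2 7 6 1 3 5 / 3 5 7 9 8 1 2 4 6 / 2 4 9 8 1 3 5 6 7 / 7 1 3 5 6 4 9 8 2 / 5 6 8 7 2 9 3 1 4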